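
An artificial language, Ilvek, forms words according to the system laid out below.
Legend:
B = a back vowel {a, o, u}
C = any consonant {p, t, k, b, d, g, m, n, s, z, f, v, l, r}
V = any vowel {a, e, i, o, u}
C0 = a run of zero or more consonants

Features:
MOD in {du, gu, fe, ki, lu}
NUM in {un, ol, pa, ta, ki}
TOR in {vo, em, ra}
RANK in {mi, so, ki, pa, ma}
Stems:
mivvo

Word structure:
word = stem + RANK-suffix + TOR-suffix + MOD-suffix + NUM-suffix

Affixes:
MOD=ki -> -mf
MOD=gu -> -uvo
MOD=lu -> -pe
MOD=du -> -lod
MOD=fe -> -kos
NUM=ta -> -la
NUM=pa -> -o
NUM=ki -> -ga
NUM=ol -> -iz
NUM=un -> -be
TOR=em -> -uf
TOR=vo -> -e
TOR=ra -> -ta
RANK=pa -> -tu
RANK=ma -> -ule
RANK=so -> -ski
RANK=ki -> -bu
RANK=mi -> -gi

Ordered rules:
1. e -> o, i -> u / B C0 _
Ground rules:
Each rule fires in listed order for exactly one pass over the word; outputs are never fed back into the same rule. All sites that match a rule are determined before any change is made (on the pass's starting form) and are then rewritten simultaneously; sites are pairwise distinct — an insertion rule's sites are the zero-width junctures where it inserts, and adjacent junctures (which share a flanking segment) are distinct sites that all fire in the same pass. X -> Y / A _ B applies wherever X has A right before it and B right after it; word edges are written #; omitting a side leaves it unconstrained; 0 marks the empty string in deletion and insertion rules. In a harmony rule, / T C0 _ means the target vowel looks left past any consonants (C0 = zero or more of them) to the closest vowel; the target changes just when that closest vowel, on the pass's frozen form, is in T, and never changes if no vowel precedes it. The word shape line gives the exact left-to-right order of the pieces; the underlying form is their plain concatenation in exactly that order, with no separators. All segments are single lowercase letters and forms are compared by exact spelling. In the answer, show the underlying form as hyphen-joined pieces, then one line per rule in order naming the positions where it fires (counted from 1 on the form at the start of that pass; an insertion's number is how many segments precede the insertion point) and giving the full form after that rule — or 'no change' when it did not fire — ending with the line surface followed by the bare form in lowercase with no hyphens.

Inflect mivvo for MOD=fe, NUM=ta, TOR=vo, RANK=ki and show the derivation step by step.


underlying: mivvo-bu-e-kos-la
1. e -> o, i -> u / B C0 _: fires at position(s) 8: mivvobuokosla
surface: mivvobuokosla


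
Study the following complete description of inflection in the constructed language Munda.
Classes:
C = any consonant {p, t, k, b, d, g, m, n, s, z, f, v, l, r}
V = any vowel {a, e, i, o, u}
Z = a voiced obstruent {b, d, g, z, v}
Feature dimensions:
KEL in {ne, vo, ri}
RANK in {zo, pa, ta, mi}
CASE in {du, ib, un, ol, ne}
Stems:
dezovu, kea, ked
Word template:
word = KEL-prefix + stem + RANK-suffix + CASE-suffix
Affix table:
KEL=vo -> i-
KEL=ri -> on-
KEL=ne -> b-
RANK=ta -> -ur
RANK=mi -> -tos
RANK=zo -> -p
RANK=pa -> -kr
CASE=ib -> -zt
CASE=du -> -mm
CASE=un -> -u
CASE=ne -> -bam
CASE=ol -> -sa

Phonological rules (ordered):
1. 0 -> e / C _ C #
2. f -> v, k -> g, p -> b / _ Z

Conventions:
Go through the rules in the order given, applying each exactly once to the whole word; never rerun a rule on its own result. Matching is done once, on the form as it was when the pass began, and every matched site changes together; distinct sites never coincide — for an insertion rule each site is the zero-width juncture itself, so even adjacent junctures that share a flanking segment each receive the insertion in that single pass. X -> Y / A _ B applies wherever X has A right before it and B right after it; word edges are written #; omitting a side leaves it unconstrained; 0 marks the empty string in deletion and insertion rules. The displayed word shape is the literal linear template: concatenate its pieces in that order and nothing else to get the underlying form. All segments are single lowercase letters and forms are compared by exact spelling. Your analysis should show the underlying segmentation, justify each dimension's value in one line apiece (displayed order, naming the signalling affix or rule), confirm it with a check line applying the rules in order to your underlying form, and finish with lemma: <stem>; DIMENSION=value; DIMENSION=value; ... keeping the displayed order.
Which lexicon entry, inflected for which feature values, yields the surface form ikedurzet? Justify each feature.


underlying: i-ked-ur-zt
KEL=vo - signalled by the affix i-
RANK=ta - signalled by the affix -ur
CASE=ib - signalled by the affix -zt
check: ikedurzt -> ikedurzet -> ikedurzet
lemma: ked; KEL=vo; RANK=ta; CASE=ib


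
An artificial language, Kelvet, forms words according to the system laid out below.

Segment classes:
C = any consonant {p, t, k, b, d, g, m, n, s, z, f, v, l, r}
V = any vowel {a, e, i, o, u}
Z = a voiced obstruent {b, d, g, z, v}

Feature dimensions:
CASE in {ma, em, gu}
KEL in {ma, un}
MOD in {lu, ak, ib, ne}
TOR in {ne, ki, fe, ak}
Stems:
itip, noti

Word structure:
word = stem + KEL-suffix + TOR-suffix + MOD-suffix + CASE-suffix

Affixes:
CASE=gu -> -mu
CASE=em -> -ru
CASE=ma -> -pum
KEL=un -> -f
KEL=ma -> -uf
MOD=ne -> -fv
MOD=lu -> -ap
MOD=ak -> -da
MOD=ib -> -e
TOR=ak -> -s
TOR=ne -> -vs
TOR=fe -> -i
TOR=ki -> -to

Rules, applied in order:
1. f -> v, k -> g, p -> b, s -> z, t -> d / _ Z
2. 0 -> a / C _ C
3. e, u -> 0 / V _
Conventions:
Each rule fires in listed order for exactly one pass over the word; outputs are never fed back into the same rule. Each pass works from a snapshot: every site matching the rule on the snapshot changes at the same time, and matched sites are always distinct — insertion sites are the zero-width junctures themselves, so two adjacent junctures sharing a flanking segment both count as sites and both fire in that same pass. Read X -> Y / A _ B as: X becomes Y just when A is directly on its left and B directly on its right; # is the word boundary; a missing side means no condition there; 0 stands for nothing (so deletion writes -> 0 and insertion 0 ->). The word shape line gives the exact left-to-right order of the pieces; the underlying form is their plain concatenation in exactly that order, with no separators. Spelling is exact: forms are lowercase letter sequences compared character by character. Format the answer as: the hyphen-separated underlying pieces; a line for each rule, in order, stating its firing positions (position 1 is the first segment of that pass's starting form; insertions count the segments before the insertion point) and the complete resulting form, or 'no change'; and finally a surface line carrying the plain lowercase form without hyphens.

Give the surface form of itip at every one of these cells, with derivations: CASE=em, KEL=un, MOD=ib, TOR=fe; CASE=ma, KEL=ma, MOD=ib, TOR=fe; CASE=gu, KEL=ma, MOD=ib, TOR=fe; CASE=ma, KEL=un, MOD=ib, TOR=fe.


cell CASE=em, KEL=un, MOD=ib, TOR=fe:
underlying: itip-f-i-e-ru
1. f -> v, k -> g, p -> b, s -> z, t -> d / _ Z: no change
2. 0 -> a / C _ C: inserts after position(s) 4: itipafieru
3. e, u -> 0 / V _: fires at position(s) 8: itipafiru
surface: itipafiru

cell CASE=ma, KEL=ma, MOD=ib, TOR=fe:
underlying: itip-uf-i-e-pum
1. f -> v, k -> g, p -> b, s -> z, t -> d / _ Z: no change
2. 0 -> a / C _ C: no change
3. e, u -> 0 / V _: fires at position(s) 8: itipufipum
surface: itipufipum

cell CASE=gu, KEL=ma, MOD=ib, TOR=fe:
underlying: itip-uf-i-e-mu
1. f -> v, k -> g, p -> b, s -> z, t -> d / _ Z: no change
2. 0 -> a / C _ C: no change
3. e, u -> 0 / V _: fires at position(s) 8: itipufimu
surface: itipufimu

cell CASE=ma, KEL=un, MOD=ib, TOR=fe:
underlying: itip-f-i-e-pum
1. f -> v, k -> g, p -> b, s -> z, t -> d / _ Z: no change
2. 0 -> a / C _ C: inserts after position(s) 4: itipafiepum
3. e, u -> 0 / V _: fires at position(s) 8: itipafipum
surface: itipafipum


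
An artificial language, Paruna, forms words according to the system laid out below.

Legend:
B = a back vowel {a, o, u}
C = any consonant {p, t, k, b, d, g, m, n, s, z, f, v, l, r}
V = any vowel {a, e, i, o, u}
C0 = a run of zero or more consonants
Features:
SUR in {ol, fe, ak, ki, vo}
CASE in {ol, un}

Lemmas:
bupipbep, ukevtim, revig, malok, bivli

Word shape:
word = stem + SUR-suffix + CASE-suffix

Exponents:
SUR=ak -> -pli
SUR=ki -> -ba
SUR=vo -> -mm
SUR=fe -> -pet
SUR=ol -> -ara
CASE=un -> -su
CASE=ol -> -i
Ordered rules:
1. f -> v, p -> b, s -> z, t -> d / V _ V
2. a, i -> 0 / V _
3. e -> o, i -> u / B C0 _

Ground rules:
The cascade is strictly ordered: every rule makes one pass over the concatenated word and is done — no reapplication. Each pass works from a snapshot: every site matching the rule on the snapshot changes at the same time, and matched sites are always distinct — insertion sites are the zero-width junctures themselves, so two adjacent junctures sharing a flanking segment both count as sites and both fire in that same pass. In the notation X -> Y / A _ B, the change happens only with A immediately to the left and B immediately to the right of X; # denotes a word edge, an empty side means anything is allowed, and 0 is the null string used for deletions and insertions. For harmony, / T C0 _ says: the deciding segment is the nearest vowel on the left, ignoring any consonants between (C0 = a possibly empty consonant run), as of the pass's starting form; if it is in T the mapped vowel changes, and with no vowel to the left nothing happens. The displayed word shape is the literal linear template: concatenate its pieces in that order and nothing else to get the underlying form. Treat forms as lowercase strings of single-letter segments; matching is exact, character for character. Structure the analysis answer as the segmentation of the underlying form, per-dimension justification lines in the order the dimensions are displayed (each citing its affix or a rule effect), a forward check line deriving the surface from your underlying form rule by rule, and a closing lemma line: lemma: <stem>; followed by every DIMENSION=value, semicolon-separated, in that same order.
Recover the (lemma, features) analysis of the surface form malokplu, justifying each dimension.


underlying: malok-pli-i
SUR=ak - signalled by the affix -pli
CASE=ol - signalled by the affix -i
check: malokplii -> malokplii -> malokpli -> malokplu
lemma: malok; SUR=ak; CASE=ol


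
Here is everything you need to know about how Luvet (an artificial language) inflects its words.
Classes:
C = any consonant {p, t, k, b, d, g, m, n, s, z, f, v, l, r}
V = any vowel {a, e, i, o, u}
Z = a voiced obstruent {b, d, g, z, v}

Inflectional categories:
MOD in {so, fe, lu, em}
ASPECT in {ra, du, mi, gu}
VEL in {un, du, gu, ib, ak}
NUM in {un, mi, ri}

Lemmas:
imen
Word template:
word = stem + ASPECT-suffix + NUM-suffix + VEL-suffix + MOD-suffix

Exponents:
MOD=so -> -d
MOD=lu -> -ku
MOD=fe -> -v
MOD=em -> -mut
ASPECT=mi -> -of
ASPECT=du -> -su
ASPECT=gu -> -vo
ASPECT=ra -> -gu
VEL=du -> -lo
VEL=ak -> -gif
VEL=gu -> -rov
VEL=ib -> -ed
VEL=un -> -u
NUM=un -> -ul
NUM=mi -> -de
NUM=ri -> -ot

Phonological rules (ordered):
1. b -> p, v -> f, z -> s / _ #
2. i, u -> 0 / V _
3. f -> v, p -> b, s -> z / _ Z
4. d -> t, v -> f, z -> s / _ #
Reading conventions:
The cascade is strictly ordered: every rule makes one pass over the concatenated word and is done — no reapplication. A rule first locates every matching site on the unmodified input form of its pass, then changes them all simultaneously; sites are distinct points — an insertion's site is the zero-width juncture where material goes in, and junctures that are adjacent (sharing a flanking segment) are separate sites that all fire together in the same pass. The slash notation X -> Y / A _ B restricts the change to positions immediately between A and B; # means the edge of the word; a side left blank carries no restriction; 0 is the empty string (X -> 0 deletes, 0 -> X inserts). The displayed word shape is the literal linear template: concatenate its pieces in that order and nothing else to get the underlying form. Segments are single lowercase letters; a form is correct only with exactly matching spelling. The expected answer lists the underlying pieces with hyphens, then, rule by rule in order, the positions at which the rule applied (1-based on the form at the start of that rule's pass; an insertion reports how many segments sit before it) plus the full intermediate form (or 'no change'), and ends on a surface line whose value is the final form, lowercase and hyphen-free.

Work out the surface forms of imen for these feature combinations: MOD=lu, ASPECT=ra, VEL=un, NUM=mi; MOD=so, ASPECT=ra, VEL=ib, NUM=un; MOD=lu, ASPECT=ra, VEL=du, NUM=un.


cell MOD=lu, ASPECT=ra, VEL=un, NUM=mi:
underlying: imen-gu-de-u-ku
1. b -> p, v -> f, z -> s / _ #: no change
2. i, u -> 0 / V _: fires at position(s) 9: imengudeku
3. f -> v, p -> b, s -> z / _ Z: no change
4. d -> t, v -> f, z -> s / _ #: no change
surface: imengudeku

cell MOD=so, ASPECT=ra, VEL=ib, NUM=un:
underlying: imen-gu-ul-ed-d
1. b -> p, v -> f, z -> s / _ #: no change
2. i, u -> 0 / V _: fires at position(s) 7: imenguledd
3. f -> v, p -> b, s -> z / _ Z: no change
4. d -> t, v -> f, z -> s / _ #: fires at position(s) 10: imenguledt
surface: imenguledt

cell MOD=lu, ASPECT=ra, VEL=du, NUM=un:
underlying: imen-gu-ul-lo-ku
1. b -> p, v -> f, z -> s / _ #: no change
2. i, u -> 0 / V _: fires at position(s) 7: imengulloku
3. f -> v, p -> b, s -> z / _ Z: no change
4. d -> t, v -> f, z -> s / _ #: no change
surface: imengulloku


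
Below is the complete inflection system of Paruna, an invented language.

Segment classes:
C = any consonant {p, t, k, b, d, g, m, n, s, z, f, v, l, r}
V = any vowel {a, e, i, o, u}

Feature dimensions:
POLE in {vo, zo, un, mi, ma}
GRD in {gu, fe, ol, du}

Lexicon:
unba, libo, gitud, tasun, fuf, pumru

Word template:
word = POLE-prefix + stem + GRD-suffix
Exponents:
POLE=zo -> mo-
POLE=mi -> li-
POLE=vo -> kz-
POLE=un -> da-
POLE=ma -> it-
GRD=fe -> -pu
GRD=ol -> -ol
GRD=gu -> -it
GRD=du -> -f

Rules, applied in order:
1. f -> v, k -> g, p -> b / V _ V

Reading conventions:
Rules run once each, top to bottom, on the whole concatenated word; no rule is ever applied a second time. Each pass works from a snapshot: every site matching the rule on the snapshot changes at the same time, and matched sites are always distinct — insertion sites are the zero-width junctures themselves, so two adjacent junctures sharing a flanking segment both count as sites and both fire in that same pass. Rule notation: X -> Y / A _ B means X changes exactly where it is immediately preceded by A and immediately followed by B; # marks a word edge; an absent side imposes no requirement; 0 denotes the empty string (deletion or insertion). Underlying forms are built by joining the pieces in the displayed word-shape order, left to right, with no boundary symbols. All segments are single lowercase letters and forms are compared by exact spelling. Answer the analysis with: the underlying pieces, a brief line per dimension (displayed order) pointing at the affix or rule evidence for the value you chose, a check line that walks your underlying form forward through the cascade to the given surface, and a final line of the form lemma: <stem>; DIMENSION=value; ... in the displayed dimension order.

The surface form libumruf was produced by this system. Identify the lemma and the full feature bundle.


underlying: li-pumru-f
POLE=mi - signalled by the affix li-
GRD=du - signalled by the affix -f
check: lipumruf -> libumruf
lemma: pumru; POLE=mi; GRD=du


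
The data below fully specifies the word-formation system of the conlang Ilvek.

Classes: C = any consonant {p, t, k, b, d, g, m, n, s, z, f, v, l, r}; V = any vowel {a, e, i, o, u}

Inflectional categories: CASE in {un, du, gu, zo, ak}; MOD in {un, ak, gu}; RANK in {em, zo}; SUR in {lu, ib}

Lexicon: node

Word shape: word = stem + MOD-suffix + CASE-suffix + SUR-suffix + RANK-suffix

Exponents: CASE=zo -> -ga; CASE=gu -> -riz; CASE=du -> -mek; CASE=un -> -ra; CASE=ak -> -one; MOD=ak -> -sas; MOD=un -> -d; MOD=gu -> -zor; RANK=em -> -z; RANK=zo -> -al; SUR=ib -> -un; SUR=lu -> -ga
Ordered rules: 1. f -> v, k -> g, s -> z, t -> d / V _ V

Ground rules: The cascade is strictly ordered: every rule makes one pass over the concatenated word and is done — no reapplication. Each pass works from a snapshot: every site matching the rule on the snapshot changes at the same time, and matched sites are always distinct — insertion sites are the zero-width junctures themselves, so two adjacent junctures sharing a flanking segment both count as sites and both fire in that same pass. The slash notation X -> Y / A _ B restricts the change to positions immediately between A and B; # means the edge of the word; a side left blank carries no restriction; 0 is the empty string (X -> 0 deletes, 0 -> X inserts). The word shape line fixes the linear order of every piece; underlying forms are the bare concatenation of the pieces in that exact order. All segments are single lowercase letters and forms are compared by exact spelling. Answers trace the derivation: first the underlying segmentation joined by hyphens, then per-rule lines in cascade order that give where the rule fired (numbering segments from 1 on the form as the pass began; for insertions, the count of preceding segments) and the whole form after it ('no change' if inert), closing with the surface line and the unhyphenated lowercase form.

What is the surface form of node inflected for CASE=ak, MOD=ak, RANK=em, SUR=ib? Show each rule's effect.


underlying: node-sas-one-un-z
1. f -> v, k -> g, s -> z, t -> d / V _ V: fires at position(s) 5, 7: nodezazoneunz
surface: nodezazoneunz


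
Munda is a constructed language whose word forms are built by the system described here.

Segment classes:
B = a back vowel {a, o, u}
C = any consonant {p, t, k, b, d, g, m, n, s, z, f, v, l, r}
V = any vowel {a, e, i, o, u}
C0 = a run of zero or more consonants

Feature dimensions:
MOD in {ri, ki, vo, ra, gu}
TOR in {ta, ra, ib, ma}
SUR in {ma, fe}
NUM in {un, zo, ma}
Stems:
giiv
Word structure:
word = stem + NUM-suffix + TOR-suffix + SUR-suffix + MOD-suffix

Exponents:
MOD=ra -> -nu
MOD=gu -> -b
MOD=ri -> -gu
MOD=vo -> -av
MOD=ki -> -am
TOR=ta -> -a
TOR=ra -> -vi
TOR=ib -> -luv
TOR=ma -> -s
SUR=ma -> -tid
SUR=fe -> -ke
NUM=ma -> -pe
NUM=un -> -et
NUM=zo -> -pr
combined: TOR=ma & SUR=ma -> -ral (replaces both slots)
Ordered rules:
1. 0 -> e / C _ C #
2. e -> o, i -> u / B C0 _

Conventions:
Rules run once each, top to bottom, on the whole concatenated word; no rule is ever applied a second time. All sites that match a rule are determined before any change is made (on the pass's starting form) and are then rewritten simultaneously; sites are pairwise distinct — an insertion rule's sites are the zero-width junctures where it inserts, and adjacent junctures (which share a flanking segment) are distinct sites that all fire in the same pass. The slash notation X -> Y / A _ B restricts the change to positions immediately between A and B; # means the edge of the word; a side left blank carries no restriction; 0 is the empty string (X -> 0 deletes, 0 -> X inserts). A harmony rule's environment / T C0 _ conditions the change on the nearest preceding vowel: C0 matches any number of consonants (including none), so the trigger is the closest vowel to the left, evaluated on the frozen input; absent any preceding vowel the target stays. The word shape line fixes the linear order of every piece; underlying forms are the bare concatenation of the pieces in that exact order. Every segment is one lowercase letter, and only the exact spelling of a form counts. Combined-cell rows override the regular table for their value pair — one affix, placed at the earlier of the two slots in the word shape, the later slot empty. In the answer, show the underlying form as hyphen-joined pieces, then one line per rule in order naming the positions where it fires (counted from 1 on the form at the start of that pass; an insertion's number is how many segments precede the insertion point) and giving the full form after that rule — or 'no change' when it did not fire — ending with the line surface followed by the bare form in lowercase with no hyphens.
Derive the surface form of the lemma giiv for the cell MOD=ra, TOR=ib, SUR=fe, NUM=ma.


underlying: giiv-pe-luv-ke-nu
1. 0 -> e / C _ C #: no change
2. e -> o, i -> u / B C0 _: fires at position(s) 11: giivpeluvkonu
surface: giivpeluvkonu


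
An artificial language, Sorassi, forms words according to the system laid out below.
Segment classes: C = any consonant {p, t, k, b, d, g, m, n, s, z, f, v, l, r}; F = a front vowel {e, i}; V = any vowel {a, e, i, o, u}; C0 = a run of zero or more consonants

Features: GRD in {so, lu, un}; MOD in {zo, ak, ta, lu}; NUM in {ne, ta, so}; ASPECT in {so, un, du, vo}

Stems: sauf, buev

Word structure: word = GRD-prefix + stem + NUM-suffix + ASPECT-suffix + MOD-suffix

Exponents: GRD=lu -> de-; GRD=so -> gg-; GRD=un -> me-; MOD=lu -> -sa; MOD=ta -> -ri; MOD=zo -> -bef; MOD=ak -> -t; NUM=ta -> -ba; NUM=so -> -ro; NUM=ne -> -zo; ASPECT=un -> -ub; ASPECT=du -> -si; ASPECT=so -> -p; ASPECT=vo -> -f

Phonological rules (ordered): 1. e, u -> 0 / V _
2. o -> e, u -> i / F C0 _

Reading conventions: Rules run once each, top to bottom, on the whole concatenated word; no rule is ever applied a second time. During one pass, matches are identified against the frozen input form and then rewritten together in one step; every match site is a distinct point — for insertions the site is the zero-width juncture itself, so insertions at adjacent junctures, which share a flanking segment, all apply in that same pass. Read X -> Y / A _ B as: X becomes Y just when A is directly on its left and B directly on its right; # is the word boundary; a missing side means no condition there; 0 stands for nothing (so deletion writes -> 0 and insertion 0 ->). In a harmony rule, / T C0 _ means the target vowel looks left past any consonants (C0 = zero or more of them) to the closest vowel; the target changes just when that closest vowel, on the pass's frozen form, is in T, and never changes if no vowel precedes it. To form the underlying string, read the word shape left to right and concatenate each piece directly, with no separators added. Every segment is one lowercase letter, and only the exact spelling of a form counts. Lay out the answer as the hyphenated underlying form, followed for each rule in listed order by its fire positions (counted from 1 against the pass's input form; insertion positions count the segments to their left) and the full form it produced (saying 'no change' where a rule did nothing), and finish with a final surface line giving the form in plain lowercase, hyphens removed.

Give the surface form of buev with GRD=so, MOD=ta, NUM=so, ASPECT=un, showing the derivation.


underlying: gg-buev-ro-ub-ri
1. e, u -> 0 / V _: fires at position(s) 5, 9: ggbuvrobri
2. o -> e, u -> i / F C0 _: no change
surface: ggbuvrobri


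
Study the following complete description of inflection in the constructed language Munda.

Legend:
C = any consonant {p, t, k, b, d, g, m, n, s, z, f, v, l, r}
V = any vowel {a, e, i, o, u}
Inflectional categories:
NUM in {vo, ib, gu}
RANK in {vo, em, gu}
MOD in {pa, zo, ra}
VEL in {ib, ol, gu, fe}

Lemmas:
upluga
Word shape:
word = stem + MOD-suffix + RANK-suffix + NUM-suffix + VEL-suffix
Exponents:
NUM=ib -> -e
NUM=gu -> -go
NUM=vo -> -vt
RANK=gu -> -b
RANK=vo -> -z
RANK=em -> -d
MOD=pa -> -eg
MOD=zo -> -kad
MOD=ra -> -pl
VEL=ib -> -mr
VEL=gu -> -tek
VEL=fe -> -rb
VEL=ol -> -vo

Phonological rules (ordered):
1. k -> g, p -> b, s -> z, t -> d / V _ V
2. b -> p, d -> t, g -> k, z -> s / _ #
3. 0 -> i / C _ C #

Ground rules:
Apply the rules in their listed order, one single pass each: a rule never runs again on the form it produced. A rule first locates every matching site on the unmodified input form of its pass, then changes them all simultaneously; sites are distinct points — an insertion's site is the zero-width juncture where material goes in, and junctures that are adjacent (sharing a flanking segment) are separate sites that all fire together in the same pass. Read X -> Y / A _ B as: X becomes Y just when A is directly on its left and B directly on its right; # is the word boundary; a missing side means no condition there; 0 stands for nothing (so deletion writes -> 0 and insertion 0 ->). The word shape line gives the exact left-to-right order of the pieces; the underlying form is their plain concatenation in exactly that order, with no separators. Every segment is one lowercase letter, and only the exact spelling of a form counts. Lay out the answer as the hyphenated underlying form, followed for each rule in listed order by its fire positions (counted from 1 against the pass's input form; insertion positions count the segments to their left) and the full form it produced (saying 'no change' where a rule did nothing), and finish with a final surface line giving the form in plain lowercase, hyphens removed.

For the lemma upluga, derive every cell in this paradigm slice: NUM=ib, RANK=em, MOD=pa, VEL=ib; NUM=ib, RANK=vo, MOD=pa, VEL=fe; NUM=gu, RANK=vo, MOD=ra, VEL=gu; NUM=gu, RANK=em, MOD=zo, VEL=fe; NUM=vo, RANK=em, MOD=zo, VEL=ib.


cell NUM=ib, RANK=em, MOD=pa, VEL=ib:
underlying: upluga-eg-d-e-mr
1. k -> g, p -> b, s -> z, t -> d / V _ V: no change
2. b -> p, d -> t, g -> k, z -> s / _ #: no change
3. 0 -> i / C _ C #: inserts after position(s) 11: uplugaegdemir
surface: uplugaegdemir

cell NUM=ib, RANK=vo, MOD=pa, VEL=fe:
underlying: upluga-eg-z-e-rb
1. k -> g, p -> b, s -> z, t -> d / V _ V: no change
2. b -> p, d -> t, g -> k, z -> s / _ #: fires at position(s) 12: uplugaegzerp
3. 0 -> i / C _ C #: inserts after position(s) 11: uplugaegzerip
surface: uplugaegzerip

cell NUM=gu, RANK=vo, MOD=ra, VEL=gu:
underlying: upluga-pl-z-go-tek
1. k -> g, p -> b, s -> z, t -> d / V _ V: fires at position(s) 12: uplugaplzgodek
2. b -> p, d -> t, g -> k, z -> s / _ #: no change
3. 0 -> i / C _ C #: no change
surface: uplugaplzgodek

cell NUM=gu, RANK=em, MOD=zo, VEL=fe:
underlying: upluga-kad-d-go-rb
1. k -> g, p -> b, s -> z, t -> d / V _ V: fires at position(s) 7: uplugagaddgorb
2. b -> p, d -> t, g -> k, z -> s / _ #: fires at position(s) 14: uplugagaddgorp
3. 0 -> i / C _ C #: inserts after position(s) 13: uplugagaddgorip
surface: uplugagaddgorip

cell NUM=vo, RANK=em, MOD=zo, VEL=ib:
underlying: upluga-kad-d-vt-mr
1. k -> g, p -> b, s -> z, t -> d / V _ V: fires at position(s) 7: uplugagaddvtmr
2. b -> p, d -> t, g -> k, z -> s / _ #: no change
3. 0 -> i / C _ C #: inserts after position(s) 13: uplugagaddvtmir
surface: uplugagaddvtmir


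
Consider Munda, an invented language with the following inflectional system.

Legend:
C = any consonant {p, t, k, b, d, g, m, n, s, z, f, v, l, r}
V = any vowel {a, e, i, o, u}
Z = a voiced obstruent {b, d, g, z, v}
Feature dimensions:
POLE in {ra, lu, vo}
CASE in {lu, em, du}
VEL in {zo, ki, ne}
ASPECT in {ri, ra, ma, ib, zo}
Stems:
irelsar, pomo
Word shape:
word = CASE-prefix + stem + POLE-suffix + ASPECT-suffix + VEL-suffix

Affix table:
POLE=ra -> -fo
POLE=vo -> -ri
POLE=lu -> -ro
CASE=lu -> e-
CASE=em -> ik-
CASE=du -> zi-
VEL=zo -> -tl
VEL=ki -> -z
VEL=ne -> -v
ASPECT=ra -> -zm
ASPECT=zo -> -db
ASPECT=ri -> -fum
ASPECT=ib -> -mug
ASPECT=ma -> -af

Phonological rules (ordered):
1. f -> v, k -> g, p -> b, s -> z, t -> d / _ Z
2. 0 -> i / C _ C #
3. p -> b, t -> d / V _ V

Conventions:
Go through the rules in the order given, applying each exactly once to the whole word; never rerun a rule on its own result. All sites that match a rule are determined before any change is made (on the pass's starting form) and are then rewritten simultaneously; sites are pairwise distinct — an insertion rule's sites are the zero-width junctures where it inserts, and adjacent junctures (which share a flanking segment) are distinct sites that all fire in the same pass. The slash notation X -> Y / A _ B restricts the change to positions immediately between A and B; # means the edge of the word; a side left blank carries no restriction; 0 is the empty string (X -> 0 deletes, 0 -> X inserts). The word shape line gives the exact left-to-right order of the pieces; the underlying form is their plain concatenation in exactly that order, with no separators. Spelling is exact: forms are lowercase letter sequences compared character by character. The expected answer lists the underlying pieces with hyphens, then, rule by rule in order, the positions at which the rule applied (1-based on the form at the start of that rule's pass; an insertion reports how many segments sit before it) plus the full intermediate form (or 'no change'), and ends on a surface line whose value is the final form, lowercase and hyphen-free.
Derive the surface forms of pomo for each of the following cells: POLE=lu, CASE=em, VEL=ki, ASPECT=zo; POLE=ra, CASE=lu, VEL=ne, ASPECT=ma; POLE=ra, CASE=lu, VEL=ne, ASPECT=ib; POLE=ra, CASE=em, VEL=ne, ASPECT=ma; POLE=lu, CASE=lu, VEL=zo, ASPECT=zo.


cell POLE=lu, CASE=em, VEL=ki, ASPECT=zo:
underlying: ik-pomo-ro-db-z
1. f -> v, k -> g, p -> b, s -> z, t -> d / _ Z: no change
2. 0 -> i / C _ C #: inserts after position(s) 10: ikpomorodbiz
3. p -> b, t -> d / V _ V: no change
surface: ikpomorodbiz

cell POLE=ra, CASE=lu, VEL=ne, ASPECT=ma:
underlying: e-pomo-fo-af-v
1. f -> v, k -> g, p -> b, s -> z, t -> d / _ Z: fires at position(s) 9: epomofoavv
2. 0 -> i / C _ C #: inserts after position(s) 9: epomofoaviv
3. p -> b, t -> d / V _ V: fires at position(s) 2: ebomofoaviv
surface: ebomofoaviv

cell POLE=ra, CASE=lu, VEL=ne, ASPECT=ib:
underlying: e-pomo-fo-mug-v
1. f -> v, k -> g, p -> b, s -> z, t -> d / _ Z: no change
2. 0 -> i / C _ C #: inserts after position(s) 10: epomofomugiv
3. p -> b, t -> d / V _ V: fires at position(s) 2: ebomofomugiv
surface: ebomofomugiv

cell POLE=ra, CASE=em, VEL=ne, ASPECT=ma:
underlying: ik-pomo-fo-af-v
1. f -> v, k -> g, p -> b, s -> z, t -> d / _ Z: fires at position(s) 10: ikpomofoavv
2. 0 -> i / C _ C #: inserts after position(s) 10: ikpomofoaviv
3. p -> b, t -> d / V _ V: no change
surface: ikpomofoaviv

cell POLE=lu, CASE=lu, VEL=zo, ASPECT=zo:
underlying: e-pomo-ro-db-tl
1. f -> v, k -> g, p -> b, s -> z, t -> d / _ Z: no change
2. 0 -> i / C _ C #: inserts after position(s) 10: epomorodbtil
3. p -> b, t -> d / V _ V: fires at position(s) 2: ebomorodbtil
surface: ebomorodbtil


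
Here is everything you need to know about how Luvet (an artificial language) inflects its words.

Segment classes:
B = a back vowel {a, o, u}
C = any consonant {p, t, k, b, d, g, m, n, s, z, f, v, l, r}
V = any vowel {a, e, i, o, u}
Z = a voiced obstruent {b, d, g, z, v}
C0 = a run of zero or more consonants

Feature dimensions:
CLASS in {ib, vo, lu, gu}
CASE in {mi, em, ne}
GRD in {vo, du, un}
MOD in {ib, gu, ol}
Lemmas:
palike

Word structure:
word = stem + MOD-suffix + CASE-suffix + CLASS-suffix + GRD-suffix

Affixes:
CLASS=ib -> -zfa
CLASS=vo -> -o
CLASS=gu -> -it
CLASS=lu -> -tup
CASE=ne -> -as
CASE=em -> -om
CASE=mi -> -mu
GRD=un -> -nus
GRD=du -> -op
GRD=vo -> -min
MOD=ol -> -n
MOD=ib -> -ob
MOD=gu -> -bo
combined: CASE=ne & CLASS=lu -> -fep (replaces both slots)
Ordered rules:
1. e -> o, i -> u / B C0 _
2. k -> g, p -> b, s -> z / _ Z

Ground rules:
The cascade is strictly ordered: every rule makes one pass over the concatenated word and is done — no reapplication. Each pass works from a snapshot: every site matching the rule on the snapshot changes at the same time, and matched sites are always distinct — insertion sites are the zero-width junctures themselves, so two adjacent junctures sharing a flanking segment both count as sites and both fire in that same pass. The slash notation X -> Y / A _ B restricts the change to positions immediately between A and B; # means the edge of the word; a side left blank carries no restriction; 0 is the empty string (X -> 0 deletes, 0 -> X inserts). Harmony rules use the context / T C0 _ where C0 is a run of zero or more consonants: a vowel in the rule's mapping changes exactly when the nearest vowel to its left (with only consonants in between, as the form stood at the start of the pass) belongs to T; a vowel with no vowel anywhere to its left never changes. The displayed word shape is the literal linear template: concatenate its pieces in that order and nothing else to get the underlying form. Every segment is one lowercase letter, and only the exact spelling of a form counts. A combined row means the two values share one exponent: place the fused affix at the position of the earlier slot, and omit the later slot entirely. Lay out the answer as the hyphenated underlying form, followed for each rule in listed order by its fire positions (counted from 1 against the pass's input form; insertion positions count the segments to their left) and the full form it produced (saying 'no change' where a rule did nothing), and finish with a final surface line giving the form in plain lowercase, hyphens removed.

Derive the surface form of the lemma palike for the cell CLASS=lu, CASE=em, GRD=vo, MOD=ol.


underlying: palike-n-om-tup-min
1. e -> o, i -> u / B C0 _: fires at position(s) 4, 14: palukenomtupmun
2. k -> g, p -> b, s -> z / _ Z: no change
surface: palukenomtupmun


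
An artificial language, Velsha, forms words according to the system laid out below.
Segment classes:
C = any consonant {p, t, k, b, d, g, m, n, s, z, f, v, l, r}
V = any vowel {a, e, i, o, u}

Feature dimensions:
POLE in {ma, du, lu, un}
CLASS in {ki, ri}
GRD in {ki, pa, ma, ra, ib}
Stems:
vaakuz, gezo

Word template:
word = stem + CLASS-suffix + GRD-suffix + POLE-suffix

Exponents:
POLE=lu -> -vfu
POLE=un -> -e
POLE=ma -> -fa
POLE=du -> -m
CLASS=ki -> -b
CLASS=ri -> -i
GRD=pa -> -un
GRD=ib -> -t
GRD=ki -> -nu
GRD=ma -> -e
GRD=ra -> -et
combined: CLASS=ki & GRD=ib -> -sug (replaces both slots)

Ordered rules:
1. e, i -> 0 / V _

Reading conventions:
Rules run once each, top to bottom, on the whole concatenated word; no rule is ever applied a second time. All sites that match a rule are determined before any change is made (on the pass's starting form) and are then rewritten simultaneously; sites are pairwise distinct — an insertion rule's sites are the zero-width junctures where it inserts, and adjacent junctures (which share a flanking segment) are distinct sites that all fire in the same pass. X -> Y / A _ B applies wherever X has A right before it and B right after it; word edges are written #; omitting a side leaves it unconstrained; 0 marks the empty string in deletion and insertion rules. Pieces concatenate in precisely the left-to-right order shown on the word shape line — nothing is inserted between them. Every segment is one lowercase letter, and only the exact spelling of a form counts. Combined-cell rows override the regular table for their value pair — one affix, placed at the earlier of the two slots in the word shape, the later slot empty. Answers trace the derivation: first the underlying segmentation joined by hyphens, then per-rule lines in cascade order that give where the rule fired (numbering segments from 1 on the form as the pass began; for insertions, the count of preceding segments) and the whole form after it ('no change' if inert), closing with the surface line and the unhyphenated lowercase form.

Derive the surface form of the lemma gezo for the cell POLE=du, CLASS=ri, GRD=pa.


underlying: gezo-i-un-m
1. e, i -> 0 / V _: fires at position(s) 5: gezounm
surface: gezounm


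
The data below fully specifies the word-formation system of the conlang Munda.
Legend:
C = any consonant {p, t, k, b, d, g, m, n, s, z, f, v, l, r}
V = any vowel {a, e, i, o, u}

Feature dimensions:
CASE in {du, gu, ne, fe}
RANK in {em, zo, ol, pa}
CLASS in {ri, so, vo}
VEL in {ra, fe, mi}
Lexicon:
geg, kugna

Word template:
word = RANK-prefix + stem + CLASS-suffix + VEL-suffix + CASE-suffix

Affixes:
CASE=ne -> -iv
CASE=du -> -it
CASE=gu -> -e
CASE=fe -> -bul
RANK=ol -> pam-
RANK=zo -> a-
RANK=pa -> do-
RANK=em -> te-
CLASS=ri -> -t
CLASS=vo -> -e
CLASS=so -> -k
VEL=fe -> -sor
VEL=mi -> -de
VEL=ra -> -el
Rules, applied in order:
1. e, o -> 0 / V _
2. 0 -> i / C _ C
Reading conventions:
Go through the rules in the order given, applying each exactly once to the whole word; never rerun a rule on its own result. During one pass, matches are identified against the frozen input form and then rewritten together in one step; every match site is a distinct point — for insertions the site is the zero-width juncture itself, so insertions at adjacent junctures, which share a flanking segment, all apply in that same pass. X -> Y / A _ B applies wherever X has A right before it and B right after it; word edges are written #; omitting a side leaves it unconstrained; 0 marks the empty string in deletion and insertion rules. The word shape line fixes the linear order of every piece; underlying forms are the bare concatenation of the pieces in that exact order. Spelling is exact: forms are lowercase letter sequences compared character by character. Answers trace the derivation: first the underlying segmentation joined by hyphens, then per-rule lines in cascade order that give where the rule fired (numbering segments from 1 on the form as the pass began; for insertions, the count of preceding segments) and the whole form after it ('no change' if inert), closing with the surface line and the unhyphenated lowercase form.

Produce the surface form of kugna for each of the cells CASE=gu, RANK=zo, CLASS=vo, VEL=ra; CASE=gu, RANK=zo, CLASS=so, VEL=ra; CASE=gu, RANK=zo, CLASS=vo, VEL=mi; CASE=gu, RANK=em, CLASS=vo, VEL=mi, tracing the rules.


cell CASE=gu, RANK=zo, CLASS=vo, VEL=ra:
underlying: a-kugna-e-el-e
1. e, o -> 0 / V _: fires at position(s) 7, 8: akugnale
2. 0 -> i / C _ C: inserts after position(s) 4: akuginale
surface: akuginale

cell CASE=gu, RANK=zo, CLASS=so, VEL=ra:
underlying: a-kugna-k-el-e
1. e, o -> 0 / V _: no change
2. 0 -> i / C _ C: inserts after position(s) 4: akuginakele
surface: akuginakele

cell CASE=gu, RANK=zo, CLASS=vo, VEL=mi:
underlying: a-kugna-e-de-e
1. e, o -> 0 / V _: fires at position(s) 7, 10: akugnade
2. 0 -> i / C _ C: inserts after position(s) 4: akuginade
surface: akuginade

cell CASE=gu, RANK=em, CLASS=vo, VEL=mi:
underlying: te-kugna-e-de-e
1. e, o -> 0 / V _: fires at position(s) 8, 11: tekugnade
2. 0 -> i / C _ C: inserts after position(s) 5: tekuginade
surface: tekuginade


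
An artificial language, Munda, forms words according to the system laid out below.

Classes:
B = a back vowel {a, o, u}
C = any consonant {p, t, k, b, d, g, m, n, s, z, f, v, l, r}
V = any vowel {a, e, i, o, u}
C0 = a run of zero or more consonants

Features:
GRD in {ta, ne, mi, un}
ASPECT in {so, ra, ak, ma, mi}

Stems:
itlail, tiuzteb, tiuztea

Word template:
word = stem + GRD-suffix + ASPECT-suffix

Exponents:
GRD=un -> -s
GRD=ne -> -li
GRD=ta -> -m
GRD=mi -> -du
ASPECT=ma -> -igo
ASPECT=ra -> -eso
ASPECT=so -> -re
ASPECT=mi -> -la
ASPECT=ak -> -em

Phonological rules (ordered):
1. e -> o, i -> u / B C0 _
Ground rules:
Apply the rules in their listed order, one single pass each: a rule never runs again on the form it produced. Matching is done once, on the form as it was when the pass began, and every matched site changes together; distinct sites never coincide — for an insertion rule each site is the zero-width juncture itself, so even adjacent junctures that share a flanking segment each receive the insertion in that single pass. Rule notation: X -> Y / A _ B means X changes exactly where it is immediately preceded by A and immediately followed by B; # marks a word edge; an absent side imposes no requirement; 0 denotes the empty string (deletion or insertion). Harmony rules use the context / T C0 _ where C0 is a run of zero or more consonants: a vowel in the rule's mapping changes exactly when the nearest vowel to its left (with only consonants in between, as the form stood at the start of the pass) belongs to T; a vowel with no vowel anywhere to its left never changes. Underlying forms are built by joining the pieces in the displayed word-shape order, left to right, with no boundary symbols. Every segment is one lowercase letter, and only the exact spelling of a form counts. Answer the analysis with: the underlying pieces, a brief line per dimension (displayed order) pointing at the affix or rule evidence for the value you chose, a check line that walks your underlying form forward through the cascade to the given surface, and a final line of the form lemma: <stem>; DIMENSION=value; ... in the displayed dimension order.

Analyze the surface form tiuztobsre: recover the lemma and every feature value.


underlying: tiuzteb-s-re
GRD=un - signalled by the affix -s
ASPECT=so - signalled by the affix -re
check: tiuztebsre -> tiuztobsre
lemma: tiuzteb; GRD=un; ASPECT=so
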